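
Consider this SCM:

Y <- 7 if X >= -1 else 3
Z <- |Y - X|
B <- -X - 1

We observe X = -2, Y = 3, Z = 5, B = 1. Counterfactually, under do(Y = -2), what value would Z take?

0

The intervention breaks the incoming arrows to Y: Y <- 7 if X >= -1 else 3 no longer applies, and Y = -2.
Z = |Y - X|  [with Y=-2, X=-2]  = 0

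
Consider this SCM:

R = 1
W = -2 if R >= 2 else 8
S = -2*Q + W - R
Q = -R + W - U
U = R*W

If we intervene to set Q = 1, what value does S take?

Intervening sets Q = 1 and removes its equation (Q = -R + W - U).
W = -2 if R >= 2 else 8  [with R=1]  = 8
S = -2*Q + W - R  [with Q=1, W=8, R=1]  = 5

5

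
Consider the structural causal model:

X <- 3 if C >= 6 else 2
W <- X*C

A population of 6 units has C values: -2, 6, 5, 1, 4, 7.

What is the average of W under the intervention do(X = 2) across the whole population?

Every unit gets X=2 under the intervention. W values become -4, 12, 10, 2, 8, 14; E[W|do(X=2)] = 7.

7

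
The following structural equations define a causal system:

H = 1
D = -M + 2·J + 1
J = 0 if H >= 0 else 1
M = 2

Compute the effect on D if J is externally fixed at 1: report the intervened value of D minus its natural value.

The intervention breaks the incoming arrows to J: J = 0 if H >= 0 else 1 no longer applies, and J = 1.
D = -M + 2·J + 1  [with M=2, J=1]  = 1
Without intervention: J = 0 if H >= 0 else 1  [with H=1]  = 0; D = -M + 2·J + 1  [with M=2, J=0]  = -1.
Change = 1 − (-1) = 2.

2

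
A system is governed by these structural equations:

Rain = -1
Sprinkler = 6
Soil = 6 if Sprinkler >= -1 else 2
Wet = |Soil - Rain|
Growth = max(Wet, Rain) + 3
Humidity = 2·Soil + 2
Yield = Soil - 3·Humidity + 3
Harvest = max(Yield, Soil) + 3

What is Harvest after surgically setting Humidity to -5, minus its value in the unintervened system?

18

Intervening sets Humidity = -5 and removes its equation (Humidity = 2·Soil + 2).
Soil = 6 if Sprinkler >= -1 else 2  [with Sprinkler=6]  = 6
Yield = Soil - 3·Humidity + 3  [with Soil=6, Humidity=-5]  = 24
Harvest = max(Yield, Soil) + 3  [with Yield=24, Soil=6]  = 27
Without intervention: Soil = 6 if Sprinkler >= -1 else 2  [with Sprinkler=6]  = 6; Humidity = 2·Soil + 2  [with Soil=6]  = 14; Yield = Soil - 3·Humidity + 3  [with Soil=6, Humidity=14]  = -33; Harvest = max(Yield, Soil) + 3  [with Yield=-33, Soil=6]  = 9.
Change = 27 − 9 = 18.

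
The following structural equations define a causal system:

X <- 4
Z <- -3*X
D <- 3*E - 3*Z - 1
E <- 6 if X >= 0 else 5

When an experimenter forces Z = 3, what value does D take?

The intervention breaks the incoming arrows to Z: Z <- -3*X no longer applies, and Z = 3.
E = 6 if X >= 0 else 5  [with X=4]  = 6
D = 3*E - 3*Z - 1  [with E=6, Z=3]  = 8

8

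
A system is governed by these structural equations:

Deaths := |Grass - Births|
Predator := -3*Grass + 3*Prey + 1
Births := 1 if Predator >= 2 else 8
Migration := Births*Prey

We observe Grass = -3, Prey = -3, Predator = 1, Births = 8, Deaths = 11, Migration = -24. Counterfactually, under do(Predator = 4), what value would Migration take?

The intervention breaks the incoming arrows to Predator: Predator := -3*Grass + 3*Prey + 1 no longer applies, and Predator = 4.
Births = 1 if Predator >= 2 else 8  [with Predator=4]  = 1
Migration = Births*Prey  [with Births=1, Prey=-3]  = -3

-3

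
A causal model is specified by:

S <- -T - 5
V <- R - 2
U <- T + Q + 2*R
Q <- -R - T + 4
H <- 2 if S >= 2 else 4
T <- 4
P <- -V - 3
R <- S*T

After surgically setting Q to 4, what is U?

Under do(Q=4), the mechanism Q <- -R - T + 4 is discarded; Q is fixed at 4.
S = -T - 5  [with T=4]  = -9
R = S*T  [with S=-9, T=4]  = -36
U = T + Q + 2*R  [with T=4, Q=4, R=-36]  = -64

-64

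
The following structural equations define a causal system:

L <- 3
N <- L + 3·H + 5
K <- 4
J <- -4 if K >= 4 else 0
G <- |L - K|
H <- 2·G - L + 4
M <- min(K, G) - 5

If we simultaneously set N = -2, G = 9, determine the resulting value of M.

Under do(N = -2, G = 9), each intervened variable's structural equation is replaced by its fixed value.
M = min(K, G) - 5  [with K=4, G=9]  = -1

-1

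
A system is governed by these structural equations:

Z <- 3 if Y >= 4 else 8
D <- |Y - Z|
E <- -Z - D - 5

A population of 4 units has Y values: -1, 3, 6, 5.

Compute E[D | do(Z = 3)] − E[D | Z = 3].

Under do(Z=3), Z's equation is replaced by Z=3 for every unit. Per-unit D: 4, 0, 3, 2. Mean = 2.25.
Observing Z=3 restricts to units where Z's equation naturally yields 3: Y ∈ {6, 5}. In that subpopulation D = 3, 2, mean 2.5.
Difference = 2.25 − 2.5 = -0.25.

-0.25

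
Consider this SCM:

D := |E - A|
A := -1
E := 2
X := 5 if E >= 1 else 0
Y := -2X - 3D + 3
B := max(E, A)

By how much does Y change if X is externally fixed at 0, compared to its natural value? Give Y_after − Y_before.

10

The intervention breaks the incoming arrows to X: X := 5 if E >= 1 else 0 no longer applies, and X = 0.
D = |E - A|  [with E=2, A=-1]  = 3
Y = -2X - 3D + 3  [with X=0, D=3]  = -6
Without intervention: D = |E - A|  [with E=2, A=-1]  = 3; X = 5 if E >= 1 else 0  [with E=2]  = 5; Y = -2X - 3D + 3  [with X=5, D=3]  = -16.
Change = -6 − (-16) = 10.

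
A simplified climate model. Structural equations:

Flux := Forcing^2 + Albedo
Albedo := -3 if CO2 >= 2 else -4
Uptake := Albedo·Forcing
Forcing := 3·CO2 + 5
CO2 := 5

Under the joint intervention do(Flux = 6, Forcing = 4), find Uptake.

-12

The joint intervention fixes Flux = 6, Forcing = 4, removing each variable's own equation.
Albedo = -3 if CO2 >= 2 else -4  [with CO2=5]  = -3
Uptake = Albedo·Forcing  [with Albedo=-3, Forcing=4]  = -12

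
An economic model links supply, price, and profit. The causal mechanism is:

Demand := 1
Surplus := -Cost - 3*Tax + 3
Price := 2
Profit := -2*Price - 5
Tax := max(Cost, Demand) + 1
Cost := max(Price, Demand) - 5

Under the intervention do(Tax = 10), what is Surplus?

Under do(Tax=10), the mechanism Tax := max(Cost, Demand) + 1 is discarded; Tax is fixed at 10.
Cost = max(Price, Demand) - 5  [with Price=2, Demand=1]  = -3
Surplus = -Cost - 3*Tax + 3  [with Cost=-3, Tax=10]  = -24

-24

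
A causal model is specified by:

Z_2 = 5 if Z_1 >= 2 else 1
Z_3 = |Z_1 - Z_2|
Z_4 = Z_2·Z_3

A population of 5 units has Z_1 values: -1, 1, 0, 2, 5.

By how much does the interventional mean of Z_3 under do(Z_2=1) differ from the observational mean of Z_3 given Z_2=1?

Under do(Z_2=1), Z_2's equation is replaced by Z_2=1 for every unit. Per-unit Z_3: 2, 0, 1, 1, 4. Mean = 1.6.
Observing Z_2=1 restricts to units where Z_2's equation naturally yields 1: Z_1 ∈ {-1, 1, 0}. In that subpopulation Z_3 = 2, 0, 1, mean 1.
Difference = 1.6 − 1 = 0.6.

0.6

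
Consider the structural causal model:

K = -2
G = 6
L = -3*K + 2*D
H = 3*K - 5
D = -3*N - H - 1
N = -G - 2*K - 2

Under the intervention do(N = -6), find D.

28

Intervening sets N = -6 and removes its equation (N = -G - 2*K - 2).
H = 3*K - 5  [with K=-2]  = -11
D = -3*N - H - 1  [with N=-6, H=-11]  = 28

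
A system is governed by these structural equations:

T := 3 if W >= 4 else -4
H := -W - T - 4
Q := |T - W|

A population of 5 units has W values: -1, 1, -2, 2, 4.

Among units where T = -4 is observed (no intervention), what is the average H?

Observing T=-4 restricts to units where T's equation naturally yields -4: W ∈ {-1, 1, -2, 2}. In that subpopulation H = 1, -1, 2, -2, mean 0.

0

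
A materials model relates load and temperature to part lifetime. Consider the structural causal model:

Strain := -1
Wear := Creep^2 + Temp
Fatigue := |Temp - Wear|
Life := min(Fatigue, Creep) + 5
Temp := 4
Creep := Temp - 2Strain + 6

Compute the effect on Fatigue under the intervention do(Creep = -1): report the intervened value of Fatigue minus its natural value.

-143

do(Creep=-1) replaces the equation Creep := Temp - 2Strain + 6 with the constant Creep = -1.
Wear = Creep^2 + Temp  [with Creep=-1, Temp=4]  = 5
Fatigue = |Temp - Wear|  [with Temp=4, Wear=5]  = 1
Without intervention: Creep = Temp - 2Strain + 6  [with Temp=4, Strain=-1]  = 12; Wear = Creep^2 + Temp  [with Creep=12, Temp=4]  = 148; Fatigue = |Temp - Wear|  [with Temp=4, Wear=148]  = 144.
Change = 1 − 144 = -143.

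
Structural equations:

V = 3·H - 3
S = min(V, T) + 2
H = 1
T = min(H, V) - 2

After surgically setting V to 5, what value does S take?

Under do(V=5), the mechanism V = 3·H - 3 is discarded; V is fixed at 5.
T = min(H, V) - 2  [with H=1, V=5]  = -1
S = min(V, T) + 2  [with V=5, T=-1]  = 1

1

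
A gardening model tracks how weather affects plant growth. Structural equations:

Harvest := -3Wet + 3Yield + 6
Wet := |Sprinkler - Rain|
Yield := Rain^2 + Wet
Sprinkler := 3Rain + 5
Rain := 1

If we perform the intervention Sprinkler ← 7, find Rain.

Under do(Sprinkler=7), the mechanism Sprinkler := 3Rain + 5 is discarded; Sprinkler is fixed at 7.
Rain is not downstream of the intervention, so its value is determined by the original equations.

1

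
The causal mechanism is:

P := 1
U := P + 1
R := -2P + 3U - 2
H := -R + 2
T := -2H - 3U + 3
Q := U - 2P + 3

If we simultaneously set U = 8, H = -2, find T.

Setting U = 8, H = -2 by intervention discards those variables' equations.
T = -2H - 3U + 3  [with H=-2, U=8]  = -17

-17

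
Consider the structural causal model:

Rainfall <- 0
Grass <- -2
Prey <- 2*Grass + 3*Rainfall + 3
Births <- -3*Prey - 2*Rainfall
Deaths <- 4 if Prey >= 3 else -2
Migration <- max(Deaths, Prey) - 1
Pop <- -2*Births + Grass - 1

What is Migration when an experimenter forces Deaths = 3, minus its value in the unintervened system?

4

The intervention breaks the incoming arrows to Deaths: Deaths <- 4 if Prey >= 3 else -2 no longer applies, and Deaths = 3.
Prey = 2*Grass + 3*Rainfall + 3  [with Grass=-2, Rainfall=0]  = -1
Migration = max(Deaths, Prey) - 1  [with Deaths=3, Prey=-1]  = 2
Without intervention: Prey = 2*Grass + 3*Rainfall + 3  [with Grass=-2, Rainfall=0]  = -1; Deaths = 4 if Prey >= 3 else -2  [with Prey=-1]  = -2; Migration = max(Deaths, Prey) - 1  [with Deaths=-2, Prey=-1]  = -2.
Change = 2 − (-2) = 4.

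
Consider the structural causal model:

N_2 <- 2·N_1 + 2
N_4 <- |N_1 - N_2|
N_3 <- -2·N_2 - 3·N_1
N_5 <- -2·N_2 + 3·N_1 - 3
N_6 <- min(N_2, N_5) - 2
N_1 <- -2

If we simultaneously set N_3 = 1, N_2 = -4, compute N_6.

Setting N_3 = 1, N_2 = -4 by intervention discards those variables' equations.
N_5 = -2·N_2 + 3·N_1 - 3  [with N_2=-4, N_1=-2]  = -1
N_6 = min(N_2, N_5) - 2  [with N_2=-4, N_5=-1]  = -6

-6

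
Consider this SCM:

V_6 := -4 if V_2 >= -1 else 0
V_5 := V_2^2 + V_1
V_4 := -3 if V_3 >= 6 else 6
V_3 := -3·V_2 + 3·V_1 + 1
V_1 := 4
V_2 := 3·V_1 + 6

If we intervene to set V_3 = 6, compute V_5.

do(V_3=6) replaces the equation V_3 := -3·V_2 + 3·V_1 + 1 with the constant V_3 = 6.
V_5 is not downstream of the intervention, so its value is determined by the original equations.
V_2 = 3·V_1 + 6  [with V_1=4]  = 18
V_5 = V_2^2 + V_1  [with V_2=18, V_1=4]  = 328

328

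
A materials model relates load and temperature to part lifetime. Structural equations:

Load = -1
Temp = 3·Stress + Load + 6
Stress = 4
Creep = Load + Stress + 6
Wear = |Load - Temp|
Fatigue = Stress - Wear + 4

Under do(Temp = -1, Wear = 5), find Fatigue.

Setting Temp = -1, Wear = 5 by intervention discards those variables' equations.
Fatigue = Stress - Wear + 4  [with Stress=4, Wear=5]  = 3

3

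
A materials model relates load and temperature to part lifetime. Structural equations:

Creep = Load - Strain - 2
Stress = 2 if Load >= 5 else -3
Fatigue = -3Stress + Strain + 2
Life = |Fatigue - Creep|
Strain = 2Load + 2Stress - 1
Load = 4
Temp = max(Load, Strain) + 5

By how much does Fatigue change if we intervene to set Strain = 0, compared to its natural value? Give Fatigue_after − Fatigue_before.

The intervention breaks the incoming arrows to Strain: Strain = 2Load + 2Stress - 1 no longer applies, and Strain = 0.
Stress = 2 if Load >= 5 else -3  [with Load=4]  = -3
Fatigue = -3Stress + Strain + 2  [with Stress=-3, Strain=0]  = 11
Without intervention: Stress = 2 if Load >= 5 else -3  [with Load=4]  = -3; Strain = 2Load + 2Stress - 1  [with Load=4, Stress=-3]  = 1; Fatigue = -3Stress + Strain + 2  [with Stress=-3, Strain=1]  = 12.
Change = 11 − 12 = -1.

-1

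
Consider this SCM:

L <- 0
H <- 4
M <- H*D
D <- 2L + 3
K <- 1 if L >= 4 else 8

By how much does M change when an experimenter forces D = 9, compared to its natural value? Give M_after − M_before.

do(D=9) replaces the equation D <- 2L + 3 with the constant D = 9.
M = H*D  [with H=4, D=9]  = 36
Without intervention: D = 2L + 3  [with L=0]  = 3; M = H*D  [with H=4, D=3]  = 12.
Change = 36 − 12 = 24.

24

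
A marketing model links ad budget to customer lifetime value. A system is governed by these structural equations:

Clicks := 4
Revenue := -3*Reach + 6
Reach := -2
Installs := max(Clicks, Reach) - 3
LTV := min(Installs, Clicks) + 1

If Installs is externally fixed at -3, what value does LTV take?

do(Installs=-3) replaces the equation Installs := max(Clicks, Reach) - 3 with the constant Installs = -3.
LTV = min(Installs, Clicks) + 1  [with Installs=-3, Clicks=4]  = -2

-2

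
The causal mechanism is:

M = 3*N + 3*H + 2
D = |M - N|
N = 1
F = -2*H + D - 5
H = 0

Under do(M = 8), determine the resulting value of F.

2

do(M=8) replaces the equation M = 3*N + 3*H + 2 with the constant M = 8.
D = |M - N|  [with M=8, N=1]  = 7
F = -2*H + D - 5  [with H=0, D=7]  = 2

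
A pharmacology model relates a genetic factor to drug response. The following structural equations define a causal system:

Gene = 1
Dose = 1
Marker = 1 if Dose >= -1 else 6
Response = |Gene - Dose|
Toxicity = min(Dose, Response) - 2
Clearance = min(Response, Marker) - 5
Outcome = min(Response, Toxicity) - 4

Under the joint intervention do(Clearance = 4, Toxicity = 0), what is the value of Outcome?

Setting Clearance = 4, Toxicity = 0 by intervention discards those variables' equations.
Response = |Gene - Dose|  [with Gene=1, Dose=1]  = 0
Outcome = min(Response, Toxicity) - 4  [with Response=0, Toxicity=0]  = -4

-4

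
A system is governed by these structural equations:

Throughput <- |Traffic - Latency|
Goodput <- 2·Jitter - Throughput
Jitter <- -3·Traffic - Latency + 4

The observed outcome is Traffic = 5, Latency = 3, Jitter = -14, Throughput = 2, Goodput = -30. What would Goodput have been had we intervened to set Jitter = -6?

-14

do(Jitter=-6) replaces the equation Jitter <- -3·Traffic - Latency + 4 with the constant Jitter = -6.
Throughput = |Traffic - Latency|  [with Traffic=5, Latency=3]  = 2
Goodput = 2·Jitter - Throughput  [with Jitter=-6, Throughput=2]  = -14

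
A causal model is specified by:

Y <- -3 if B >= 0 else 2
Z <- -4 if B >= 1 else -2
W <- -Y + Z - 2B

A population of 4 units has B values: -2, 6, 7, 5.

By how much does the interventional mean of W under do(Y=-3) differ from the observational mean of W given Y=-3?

4.5

do(Y=-3) breaks Y's dependence on B. With Y=-3 fixed, W across the units is 5, -13, -15, -11, mean -8.5.
Observing Y=-3 restricts to units where Y's equation naturally yields -3: B ∈ {6, 7, 5}. In that subpopulation W = -13, -15, -11, mean -13.
Difference = -8.5 − (-13) = 4.5.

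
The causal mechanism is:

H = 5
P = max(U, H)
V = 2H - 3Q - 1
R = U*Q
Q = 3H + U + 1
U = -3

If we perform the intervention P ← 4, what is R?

do(P=4) replaces the equation P = max(U, H) with the constant P = 4.
Since R is not a descendant of the intervened variable, it is unaffected.
Q = 3H + U + 1  [with H=5, U=-3]  = 13
R = U*Q  [with U=-3, Q=13]  = -39

-39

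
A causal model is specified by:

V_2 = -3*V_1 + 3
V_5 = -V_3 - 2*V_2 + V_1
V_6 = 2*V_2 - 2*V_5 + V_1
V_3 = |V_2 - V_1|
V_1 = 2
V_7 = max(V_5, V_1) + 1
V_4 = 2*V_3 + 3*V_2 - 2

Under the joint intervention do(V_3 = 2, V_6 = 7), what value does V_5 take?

6

The joint intervention fixes V_3 = 2, V_6 = 7, removing each variable's own equation.
V_2 = -3*V_1 + 3  [with V_1=2]  = -3
V_5 = -V_3 - 2*V_2 + V_1  [with V_3=2, V_2=-3, V_1=2]  = 6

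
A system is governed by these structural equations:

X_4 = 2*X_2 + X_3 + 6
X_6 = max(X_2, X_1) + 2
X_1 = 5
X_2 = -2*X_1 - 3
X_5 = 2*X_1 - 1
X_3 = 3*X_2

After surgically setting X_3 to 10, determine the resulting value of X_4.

The intervention breaks the incoming arrows to X_3: X_3 = 3*X_2 no longer applies, and X_3 = 10.
X_2 = -2*X_1 - 3  [with X_1=5]  = -13
X_4 = 2*X_2 + X_3 + 6  [with X_2=-13, X_3=10]  = -10

-10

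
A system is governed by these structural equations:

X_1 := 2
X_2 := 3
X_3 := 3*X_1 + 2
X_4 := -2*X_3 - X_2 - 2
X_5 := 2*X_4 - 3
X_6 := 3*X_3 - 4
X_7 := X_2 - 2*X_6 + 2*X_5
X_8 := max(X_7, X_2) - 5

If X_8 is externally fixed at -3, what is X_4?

The intervention breaks the incoming arrows to X_8: X_8 := max(X_7, X_2) - 5 no longer applies, and X_8 = -3.
Since X_4 is not a descendant of the intervened variable, it is unaffected.
X_3 = 3*X_1 + 2  [with X_1=2]  = 8
X_4 = -2*X_3 - X_2 - 2  [with X_3=8, X_2=3]  = -21

-21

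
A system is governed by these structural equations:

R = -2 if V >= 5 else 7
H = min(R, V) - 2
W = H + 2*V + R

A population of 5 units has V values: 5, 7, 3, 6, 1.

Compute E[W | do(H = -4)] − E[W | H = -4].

0.4

The intervention sets H=-4 in all 5 units regardless of V. Recomputing W per unit gives 4, 8, 9, 6, 5; average 6.4.
Observing H=-4 restricts to units where H's equation naturally yields -4: V ∈ {5, 7, 6}. In that subpopulation W = 4, 8, 6, mean 6.
Difference = 6.4 − 6 = 0.4.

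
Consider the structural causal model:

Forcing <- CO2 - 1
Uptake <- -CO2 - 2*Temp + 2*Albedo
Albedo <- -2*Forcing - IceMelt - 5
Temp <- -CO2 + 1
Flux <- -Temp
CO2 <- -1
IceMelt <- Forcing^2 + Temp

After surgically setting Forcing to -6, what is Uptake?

-65

Under do(Forcing=-6), the mechanism Forcing <- CO2 - 1 is discarded; Forcing is fixed at -6.
Temp = -CO2 + 1  [with CO2=-1]  = 2
IceMelt = Forcing^2 + Temp  [with Forcing=-6, Temp=2]  = 38
Albedo = -2*Forcing - IceMelt - 5  [with Forcing=-6, IceMelt=38]  = -31
Uptake = -CO2 - 2*Temp + 2*Albedo  [with CO2=-1, Temp=2, Albedo=-31]  = -65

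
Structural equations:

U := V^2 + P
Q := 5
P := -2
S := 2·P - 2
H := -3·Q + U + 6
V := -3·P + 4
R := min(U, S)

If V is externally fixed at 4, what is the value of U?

14

The intervention breaks the incoming arrows to V: V := -3·P + 4 no longer applies, and V = 4.
U = V^2 + P  [with V=4, P=-2]  = 14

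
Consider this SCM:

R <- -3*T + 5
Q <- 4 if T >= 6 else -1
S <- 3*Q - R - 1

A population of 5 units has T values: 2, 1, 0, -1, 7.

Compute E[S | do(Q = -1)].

do(Q=-1) breaks Q's dependence on T. With Q=-1 fixed, S across the units is -3, -6, -9, -12, 12, mean -3.6.

-3.6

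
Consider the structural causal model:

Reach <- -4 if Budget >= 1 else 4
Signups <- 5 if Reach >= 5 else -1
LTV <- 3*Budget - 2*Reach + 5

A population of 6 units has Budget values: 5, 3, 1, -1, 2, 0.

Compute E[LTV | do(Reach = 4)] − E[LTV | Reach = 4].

The intervention sets Reach=4 in all 6 units regardless of Budget. Recomputing LTV per unit gives 12, 6, 0, -6, 3, -3; average 2.
Conditioning on Reach=4 selects the 2 unit(s) with Budget ∈ {-1, 0}. Their LTV values: -6, -3. Mean = -4.5.
Difference = 2 − (-4.5) = 6.5.

6.5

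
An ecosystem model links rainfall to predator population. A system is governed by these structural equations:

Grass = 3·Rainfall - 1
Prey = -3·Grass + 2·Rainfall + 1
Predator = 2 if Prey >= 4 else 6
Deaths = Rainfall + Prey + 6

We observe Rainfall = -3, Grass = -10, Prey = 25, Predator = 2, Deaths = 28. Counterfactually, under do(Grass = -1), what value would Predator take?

Under do(Grass=-1), the mechanism Grass = 3·Rainfall - 1 is discarded; Grass is fixed at -1.
Prey = -3·Grass + 2·Rainfall + 1  [with Grass=-1, Rainfall=-3]  = -2
Predator = 2 if Prey >= 4 else 6  [with Prey=-2]  = 6

6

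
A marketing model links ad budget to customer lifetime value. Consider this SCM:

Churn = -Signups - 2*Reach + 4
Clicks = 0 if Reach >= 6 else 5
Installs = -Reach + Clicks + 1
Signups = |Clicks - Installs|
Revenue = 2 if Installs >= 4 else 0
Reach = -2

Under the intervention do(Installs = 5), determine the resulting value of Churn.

8

do(Installs=5) replaces the equation Installs = -Reach + Clicks + 1 with the constant Installs = 5.
Clicks = 0 if Reach >= 6 else 5  [with Reach=-2]  = 5
Signups = |Clicks - Installs|  [with Clicks=5, Installs=5]  = 0
Churn = -Signups - 2*Reach + 4  [with Signups=0, Reach=-2]  = 8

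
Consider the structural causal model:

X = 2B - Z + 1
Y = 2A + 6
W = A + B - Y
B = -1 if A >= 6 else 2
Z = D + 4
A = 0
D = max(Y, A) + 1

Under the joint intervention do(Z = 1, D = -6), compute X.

4

The joint intervention fixes Z = 1, D = -6, removing each variable's own equation.
B = -1 if A >= 6 else 2  [with A=0]  = 2
X = 2B - Z + 1  [with B=2, Z=1]  = 4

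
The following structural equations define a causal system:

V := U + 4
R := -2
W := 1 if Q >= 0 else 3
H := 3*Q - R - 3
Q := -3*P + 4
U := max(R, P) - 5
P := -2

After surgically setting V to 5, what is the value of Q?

10

do(V=5) replaces the equation V := U + 4 with the constant V = 5.
Q is not downstream of the intervention, so its value is determined by the original equations.
Q = -3*P + 4  [with P=-2]  = 10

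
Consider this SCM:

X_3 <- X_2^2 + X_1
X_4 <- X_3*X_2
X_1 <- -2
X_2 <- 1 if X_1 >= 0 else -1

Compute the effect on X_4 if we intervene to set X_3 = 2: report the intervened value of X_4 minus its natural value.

-3

The intervention breaks the incoming arrows to X_3: X_3 <- X_2^2 + X_1 no longer applies, and X_3 = 2.
X_2 = 1 if X_1 >= 0 else -1  [with X_1=-2]  = -1
X_4 = X_3*X_2  [with X_3=2, X_2=-1]  = -2
Without intervention: X_2 = 1 if X_1 >= 0 else -1  [with X_1=-2]  = -1; X_3 = X_2^2 + X_1  [with X_2=-1, X_1=-2]  = -1; X_4 = X_3*X_2  [with X_3=-1, X_2=-1]  = 1.
Change = -2 − 1 = -3.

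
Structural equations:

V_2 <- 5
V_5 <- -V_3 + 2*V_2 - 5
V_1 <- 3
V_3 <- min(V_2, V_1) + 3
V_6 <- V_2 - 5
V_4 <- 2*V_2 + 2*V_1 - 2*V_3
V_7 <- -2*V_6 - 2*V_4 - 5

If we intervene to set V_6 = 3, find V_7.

-19

Intervening sets V_6 = 3 and removes its equation (V_6 <- V_2 - 5).
V_3 = min(V_2, V_1) + 3  [with V_2=5, V_1=3]  = 6
V_4 = 2*V_2 + 2*V_1 - 2*V_3  [with V_2=5, V_1=3, V_3=6]  = 4
V_7 = -2*V_6 - 2*V_4 - 5  [with V_6=3, V_4=4]  = -19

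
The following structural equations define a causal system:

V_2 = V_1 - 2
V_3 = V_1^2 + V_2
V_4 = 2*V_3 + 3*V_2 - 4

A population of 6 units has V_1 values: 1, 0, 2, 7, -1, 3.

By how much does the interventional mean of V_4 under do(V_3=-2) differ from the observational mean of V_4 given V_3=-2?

do(V_3=-2) breaks V_3's dependence on V_1. With V_3=-2 fixed, V_4 across the units is -11, -14, -8, 7, -17, -5, mean -8.
E[V_4|V_3=-2] averages over only the 2 units with V_3=-2 (V_1 = 0, -1): V_4 = -14, -17, mean -15.5.
Difference = -8 − (-15.5) = 7.5.

7.5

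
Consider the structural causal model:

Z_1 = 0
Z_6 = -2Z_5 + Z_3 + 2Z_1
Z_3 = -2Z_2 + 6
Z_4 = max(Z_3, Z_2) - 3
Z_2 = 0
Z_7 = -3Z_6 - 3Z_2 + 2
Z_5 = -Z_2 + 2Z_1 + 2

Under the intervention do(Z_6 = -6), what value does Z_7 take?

20

Intervening sets Z_6 = -6 and removes its equation (Z_6 = -2Z_5 + Z_3 + 2Z_1).
Z_7 = -3Z_6 - 3Z_2 + 2  [with Z_6=-6, Z_2=0]  = 20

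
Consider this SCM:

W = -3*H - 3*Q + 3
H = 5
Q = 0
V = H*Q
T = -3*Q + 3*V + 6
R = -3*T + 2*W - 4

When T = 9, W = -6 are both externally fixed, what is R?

-43

The joint intervention fixes T = 9, W = -6, removing each variable's own equation.
R = -3*T + 2*W - 4  [with T=9, W=-6]  = -43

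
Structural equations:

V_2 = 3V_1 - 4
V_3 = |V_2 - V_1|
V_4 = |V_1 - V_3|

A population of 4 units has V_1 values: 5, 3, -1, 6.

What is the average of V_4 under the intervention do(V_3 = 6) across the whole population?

The intervention sets V_3=6 in all 4 units regardless of V_1. Recomputing V_4 per unit gives 1, 3, 7, 0; average 2.75.

2.75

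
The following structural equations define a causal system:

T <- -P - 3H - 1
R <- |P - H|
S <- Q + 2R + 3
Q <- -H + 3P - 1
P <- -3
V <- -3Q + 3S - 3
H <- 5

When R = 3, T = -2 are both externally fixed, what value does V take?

24

Under do(R = 3, T = -2), each intervened variable's structural equation is replaced by its fixed value.
Q = -H + 3P - 1  [with H=5, P=-3]  = -15
S = Q + 2R + 3  [with Q=-15, R=3]  = -6
V = -3Q + 3S - 3  [with Q=-15, S=-6]  = 24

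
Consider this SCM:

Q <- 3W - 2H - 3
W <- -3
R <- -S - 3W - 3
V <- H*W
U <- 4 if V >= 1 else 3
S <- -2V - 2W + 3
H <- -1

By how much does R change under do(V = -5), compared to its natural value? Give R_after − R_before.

The intervention breaks the incoming arrows to V: V <- H*W no longer applies, and V = -5.
S = -2V - 2W + 3  [with V=-5, W=-3]  = 19
R = -S - 3W - 3  [with S=19, W=-3]  = -13
Without intervention: V = H*W  [with H=-1, W=-3]  = 3; S = -2V - 2W + 3  [with V=3, W=-3]  = 3; R = -S - 3W - 3  [with S=3, W=-3]  = 3.
Change = -13 − 3 = -16.

-16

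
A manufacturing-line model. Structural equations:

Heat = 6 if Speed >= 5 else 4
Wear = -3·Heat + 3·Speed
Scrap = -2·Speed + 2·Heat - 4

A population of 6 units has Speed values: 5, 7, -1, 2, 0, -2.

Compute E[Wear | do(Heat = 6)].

Under do(Heat=6), Heat's equation is replaced by Heat=6 for every unit. Per-unit Wear: -3, 3, -21, -12, -18, -24. Mean = -12.5.

-12.5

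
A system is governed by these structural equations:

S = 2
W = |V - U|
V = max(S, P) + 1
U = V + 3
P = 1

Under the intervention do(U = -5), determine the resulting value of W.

8

Intervening sets U = -5 and removes its equation (U = V + 3).
V = max(S, P) + 1  [with S=2, P=1]  = 3
W = |V - U|  [with V=3, U=-5]  = 8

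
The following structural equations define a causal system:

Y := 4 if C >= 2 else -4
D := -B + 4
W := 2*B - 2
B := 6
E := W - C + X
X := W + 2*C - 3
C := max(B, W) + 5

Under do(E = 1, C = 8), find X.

Under do(E = 1, C = 8), each intervened variable's structural equation is replaced by its fixed value.
W = 2*B - 2  [with B=6]  = 10
X = W + 2*C - 3  [with W=10, C=8]  = 23

23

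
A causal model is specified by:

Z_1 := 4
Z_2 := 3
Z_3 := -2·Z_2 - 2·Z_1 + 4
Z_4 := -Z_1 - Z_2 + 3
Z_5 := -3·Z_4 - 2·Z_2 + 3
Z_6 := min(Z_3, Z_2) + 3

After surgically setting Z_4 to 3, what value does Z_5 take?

-12

Intervening sets Z_4 = 3 and removes its equation (Z_4 := -Z_1 - Z_2 + 3).
Z_5 = -3·Z_4 - 2·Z_2 + 3  [with Z_4=3, Z_2=3]  = -12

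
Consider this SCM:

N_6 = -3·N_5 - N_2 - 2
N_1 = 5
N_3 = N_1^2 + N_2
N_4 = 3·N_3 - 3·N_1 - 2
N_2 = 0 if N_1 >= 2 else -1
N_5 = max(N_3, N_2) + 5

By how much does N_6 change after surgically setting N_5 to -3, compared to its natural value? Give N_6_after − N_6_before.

The intervention breaks the incoming arrows to N_5: N_5 = max(N_3, N_2) + 5 no longer applies, and N_5 = -3.
N_2 = 0 if N_1 >= 2 else -1  [with N_1=5]  = 0
N_6 = -3·N_5 - N_2 - 2  [with N_5=-3, N_2=0]  = 7
Without intervention: N_2 = 0 if N_1 >= 2 else -1  [with N_1=5]  = 0; N_3 = N_1^2 + N_2  [with N_1=5, N_2=0]  = 25; N_5 = max(N_3, N_2) + 5  [with N_3=25, N_2=0]  = 30; N_6 = -3·N_5 - N_2 - 2  [with N_5=30, N_2=0]  = -92.
Change = 7 − (-92) = 99.

99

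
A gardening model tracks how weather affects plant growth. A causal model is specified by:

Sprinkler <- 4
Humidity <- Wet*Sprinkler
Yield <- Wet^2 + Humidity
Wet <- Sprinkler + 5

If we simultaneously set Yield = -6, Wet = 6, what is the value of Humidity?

24

Setting Yield = -6, Wet = 6 by intervention discards those variables' equations.
Humidity = Wet*Sprinkler  [with Wet=6, Sprinkler=4]  = 24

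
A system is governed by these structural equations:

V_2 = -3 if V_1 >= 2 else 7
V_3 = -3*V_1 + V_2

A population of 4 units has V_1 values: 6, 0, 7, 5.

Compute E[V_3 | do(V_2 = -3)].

Every unit gets V_2=-3 under the intervention. V_3 values become -21, -3, -24, -18; E[V_3|do(V_2=-3)] = -16.5.

-16.5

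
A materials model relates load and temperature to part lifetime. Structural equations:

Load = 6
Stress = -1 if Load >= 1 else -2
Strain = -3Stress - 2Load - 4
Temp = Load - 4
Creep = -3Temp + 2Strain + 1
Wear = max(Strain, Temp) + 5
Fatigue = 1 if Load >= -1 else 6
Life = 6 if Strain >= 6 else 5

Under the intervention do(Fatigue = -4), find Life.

do(Fatigue=-4) replaces the equation Fatigue = 1 if Load >= -1 else 6 with the constant Fatigue = -4.
Life is not downstream of the intervention, so its value is determined by the original equations.
Stress = -1 if Load >= 1 else -2  [with Load=6]  = -1
Strain = -3Stress - 2Load - 4  [with Stress=-1, Load=6]  = -13
Life = 6 if Strain >= 6 else 5  [with Strain=-13]  = 5

5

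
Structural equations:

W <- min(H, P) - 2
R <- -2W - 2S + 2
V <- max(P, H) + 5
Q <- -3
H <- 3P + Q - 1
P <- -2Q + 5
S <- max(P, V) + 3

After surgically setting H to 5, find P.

Under do(H=5), the mechanism H <- 3P + Q - 1 is discarded; H is fixed at 5.
Since P is not a descendant of the intervened variable, it is unaffected.
P = -2Q + 5  [with Q=-3]  = 11

11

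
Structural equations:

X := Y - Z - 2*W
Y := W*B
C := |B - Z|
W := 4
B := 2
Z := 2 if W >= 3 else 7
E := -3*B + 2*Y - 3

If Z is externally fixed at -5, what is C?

7

The intervention breaks the incoming arrows to Z: Z := 2 if W >= 3 else 7 no longer applies, and Z = -5.
C = |B - Z|  [with B=2, Z=-5]  = 7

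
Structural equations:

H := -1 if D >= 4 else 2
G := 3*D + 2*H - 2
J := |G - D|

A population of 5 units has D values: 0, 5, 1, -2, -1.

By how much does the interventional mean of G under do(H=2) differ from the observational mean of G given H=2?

Under do(H=2), H's equation is replaced by H=2 for every unit. Per-unit G: 2, 17, 5, -4, -1. Mean = 3.8.
Conditioning on H=2 selects the 4 unit(s) with D ∈ {0, 1, -2, -1}. Their G values: 2, 5, -4, -1. Mean = 0.5.
Difference = 3.8 − 0.5 = 3.3.

3.3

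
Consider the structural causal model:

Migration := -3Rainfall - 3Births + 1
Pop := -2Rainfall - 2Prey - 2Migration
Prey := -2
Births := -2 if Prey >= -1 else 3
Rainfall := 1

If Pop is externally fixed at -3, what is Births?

3

do(Pop=-3) replaces the equation Pop := -2Rainfall - 2Prey - 2Migration with the constant Pop = -3.
Births is not downstream of the intervention, so its value is determined by the original equations.
Births = -2 if Prey >= -1 else 3  [with Prey=-2]  = 3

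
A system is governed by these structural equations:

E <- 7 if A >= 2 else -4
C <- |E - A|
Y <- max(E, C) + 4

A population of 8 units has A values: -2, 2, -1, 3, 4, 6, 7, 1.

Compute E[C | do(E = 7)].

Under do(E=7), E's equation is replaced by E=7 for every unit. Per-unit C: 9, 5, 8, 4, 3, 1, 0, 6. Mean = 4.5.

4.5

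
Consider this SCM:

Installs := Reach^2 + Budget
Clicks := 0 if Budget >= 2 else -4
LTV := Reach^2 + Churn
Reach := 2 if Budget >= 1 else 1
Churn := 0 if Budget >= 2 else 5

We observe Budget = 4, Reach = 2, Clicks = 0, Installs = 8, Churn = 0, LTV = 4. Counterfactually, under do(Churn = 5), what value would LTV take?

The intervention breaks the incoming arrows to Churn: Churn := 0 if Budget >= 2 else 5 no longer applies, and Churn = 5.
Reach = 2 if Budget >= 1 else 1  [with Budget=4]  = 2
LTV = Reach^2 + Churn  [with Reach=2, Churn=5]  = 9

9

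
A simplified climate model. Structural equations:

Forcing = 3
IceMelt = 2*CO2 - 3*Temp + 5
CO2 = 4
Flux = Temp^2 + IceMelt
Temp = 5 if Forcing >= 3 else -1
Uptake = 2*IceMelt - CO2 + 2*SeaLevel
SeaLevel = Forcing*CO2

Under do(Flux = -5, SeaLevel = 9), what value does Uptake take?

Setting Flux = -5, SeaLevel = 9 by intervention discards those variables' equations.
Temp = 5 if Forcing >= 3 else -1  [with Forcing=3]  = 5
IceMelt = 2*CO2 - 3*Temp + 5  [with CO2=4, Temp=5]  = -2
Uptake = 2*IceMelt - CO2 + 2*SeaLevel  [with IceMelt=-2, CO2=4, SeaLevel=9]  = 10

10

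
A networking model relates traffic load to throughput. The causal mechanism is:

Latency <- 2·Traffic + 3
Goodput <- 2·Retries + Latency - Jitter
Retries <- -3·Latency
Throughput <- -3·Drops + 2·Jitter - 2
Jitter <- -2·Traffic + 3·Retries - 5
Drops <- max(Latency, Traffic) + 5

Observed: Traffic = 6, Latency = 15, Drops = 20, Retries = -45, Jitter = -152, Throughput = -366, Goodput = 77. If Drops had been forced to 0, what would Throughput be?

The intervention breaks the incoming arrows to Drops: Drops <- max(Latency, Traffic) + 5 no longer applies, and Drops = 0.
Latency = 2·Traffic + 3  [with Traffic=6]  = 15
Retries = -3·Latency  [with Latency=15]  = -45
Jitter = -2·Traffic + 3·Retries - 5  [with Traffic=6, Retries=-45]  = -152
Throughput = -3·Drops + 2·Jitter - 2  [with Drops=0, Jitter=-152]  = -306

-306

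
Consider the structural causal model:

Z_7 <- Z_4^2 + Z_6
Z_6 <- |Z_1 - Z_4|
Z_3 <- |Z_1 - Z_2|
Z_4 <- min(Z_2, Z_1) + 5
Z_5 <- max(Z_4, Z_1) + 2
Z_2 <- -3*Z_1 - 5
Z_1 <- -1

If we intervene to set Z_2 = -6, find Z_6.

Under do(Z_2=-6), the mechanism Z_2 <- -3*Z_1 - 5 is discarded; Z_2 is fixed at -6.
Z_4 = min(Z_2, Z_1) + 5  [with Z_2=-6, Z_1=-1]  = -1
Z_6 = |Z_1 - Z_4|  [with Z_1=-1, Z_4=-1]  = 0

0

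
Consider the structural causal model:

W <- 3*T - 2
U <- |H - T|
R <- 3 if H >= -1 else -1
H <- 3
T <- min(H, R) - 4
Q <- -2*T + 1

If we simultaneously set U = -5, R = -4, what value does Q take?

17

The joint intervention fixes U = -5, R = -4, removing each variable's own equation.
T = min(H, R) - 4  [with H=3, R=-4]  = -8
Q = -2*T + 1  [with T=-8]  = 17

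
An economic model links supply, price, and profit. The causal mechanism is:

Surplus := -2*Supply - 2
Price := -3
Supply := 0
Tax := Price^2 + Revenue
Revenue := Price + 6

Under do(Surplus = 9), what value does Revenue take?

3

do(Surplus=9) replaces the equation Surplus := -2*Supply - 2 with the constant Surplus = 9.
Revenue is not downstream of the intervention, so its value is determined by the original equations.
Revenue = Price + 6  [with Price=-3]  = 3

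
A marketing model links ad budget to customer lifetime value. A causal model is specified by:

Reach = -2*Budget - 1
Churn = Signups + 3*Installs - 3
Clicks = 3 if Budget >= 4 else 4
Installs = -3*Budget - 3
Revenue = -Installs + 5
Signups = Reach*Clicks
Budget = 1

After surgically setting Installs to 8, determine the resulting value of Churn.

Under do(Installs=8), the mechanism Installs = -3*Budget - 3 is discarded; Installs is fixed at 8.
Reach = -2*Budget - 1  [with Budget=1]  = -3
Clicks = 3 if Budget >= 4 else 4  [with Budget=1]  = 4
Signups = Reach*Clicks  [with Reach=-3, Clicks=4]  = -12
Churn = Signups + 3*Installs - 3  [with Signups=-12, Installs=8]  = 9

9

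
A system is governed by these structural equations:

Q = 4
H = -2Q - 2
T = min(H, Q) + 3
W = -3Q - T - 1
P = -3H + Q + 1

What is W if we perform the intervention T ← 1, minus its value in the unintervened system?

-8

The intervention breaks the incoming arrows to T: T = min(H, Q) + 3 no longer applies, and T = 1.
W = -3Q - T - 1  [with Q=4, T=1]  = -14
Without intervention: H = -2Q - 2  [with Q=4]  = -10; T = min(H, Q) + 3  [with H=-10, Q=4]  = -7; W = -3Q - T - 1  [with Q=4, T=-7]  = -6.
Change = -14 − (-6) = -8.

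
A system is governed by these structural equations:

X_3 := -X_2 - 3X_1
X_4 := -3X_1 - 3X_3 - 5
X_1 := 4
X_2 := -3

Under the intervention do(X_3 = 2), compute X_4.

-23

The intervention breaks the incoming arrows to X_3: X_3 := -X_2 - 3X_1 no longer applies, and X_3 = 2.
X_4 = -3X_1 - 3X_3 - 5  [with X_1=4, X_3=2]  = -23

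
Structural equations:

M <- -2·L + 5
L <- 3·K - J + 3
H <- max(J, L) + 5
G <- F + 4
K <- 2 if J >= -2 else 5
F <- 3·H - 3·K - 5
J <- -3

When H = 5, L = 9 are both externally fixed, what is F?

The joint intervention fixes H = 5, L = 9, removing each variable's own equation.
K = 2 if J >= -2 else 5  [with J=-3]  = 5
F = 3·H - 3·K - 5  [with H=5, K=5]  = -5

-5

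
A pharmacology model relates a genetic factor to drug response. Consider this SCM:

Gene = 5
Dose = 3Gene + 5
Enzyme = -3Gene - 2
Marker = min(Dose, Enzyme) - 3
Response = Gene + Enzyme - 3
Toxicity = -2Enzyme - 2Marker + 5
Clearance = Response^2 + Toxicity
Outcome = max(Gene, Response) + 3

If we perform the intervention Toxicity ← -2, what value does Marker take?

-20

do(Toxicity=-2) replaces the equation Toxicity = -2Enzyme - 2Marker + 5 with the constant Toxicity = -2.
No directed path runs from Toxicity to Marker, so Marker keeps its natural value.
Dose = 3Gene + 5  [with Gene=5]  = 20
Enzyme = -3Gene - 2  [with Gene=5]  = -17
Marker = min(Dose, Enzyme) - 3  [with Dose=20, Enzyme=-17]  = -20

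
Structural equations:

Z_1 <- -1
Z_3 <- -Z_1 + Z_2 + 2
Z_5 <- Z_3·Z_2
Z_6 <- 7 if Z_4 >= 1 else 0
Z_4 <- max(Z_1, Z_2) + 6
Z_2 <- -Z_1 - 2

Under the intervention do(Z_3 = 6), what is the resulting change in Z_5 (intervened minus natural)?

-4

do(Z_3=6) replaces the equation Z_3 <- -Z_1 + Z_2 + 2 with the constant Z_3 = 6.
Z_2 = -Z_1 - 2  [with Z_1=-1]  = -1
Z_5 = Z_3·Z_2  [with Z_3=6, Z_2=-1]  = -6
Without intervention: Z_2 = -Z_1 - 2  [with Z_1=-1]  = -1; Z_3 = -Z_1 + Z_2 + 2  [with Z_1=-1, Z_2=-1]  = 2; Z_5 = Z_3·Z_2  [with Z_3=2, Z_2=-1]  = -2.
Change = -6 − (-2) = -4.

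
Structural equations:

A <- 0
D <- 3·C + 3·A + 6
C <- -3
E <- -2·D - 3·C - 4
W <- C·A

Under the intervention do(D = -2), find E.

do(D=-2) replaces the equation D <- 3·C + 3·A + 6 with the constant D = -2.
E = -2·D - 3·C - 4  [with D=-2, C=-3]  = 9

9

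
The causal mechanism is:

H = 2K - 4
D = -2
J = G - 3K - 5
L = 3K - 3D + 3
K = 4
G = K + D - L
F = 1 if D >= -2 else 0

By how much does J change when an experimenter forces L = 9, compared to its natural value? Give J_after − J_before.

12

The intervention breaks the incoming arrows to L: L = 3K - 3D + 3 no longer applies, and L = 9.
G = K + D - L  [with K=4, D=-2, L=9]  = -7
J = G - 3K - 5  [with G=-7, K=4]  = -24
Without intervention: L = 3K - 3D + 3  [with K=4, D=-2]  = 21; G = K + D - L  [with K=4, D=-2, L=21]  = -19; J = G - 3K - 5  [with G=-19, K=4]  = -36.
Change = -24 − (-36) = 12.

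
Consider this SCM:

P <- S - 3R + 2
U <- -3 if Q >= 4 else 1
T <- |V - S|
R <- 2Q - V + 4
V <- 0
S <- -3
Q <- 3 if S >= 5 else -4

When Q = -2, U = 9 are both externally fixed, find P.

-1

Under do(Q = -2, U = 9), each intervened variable's structural equation is replaced by its fixed value.
R = 2Q - V + 4  [with Q=-2, V=0]  = 0
P = S - 3R + 2  [with S=-3, R=0]  = -1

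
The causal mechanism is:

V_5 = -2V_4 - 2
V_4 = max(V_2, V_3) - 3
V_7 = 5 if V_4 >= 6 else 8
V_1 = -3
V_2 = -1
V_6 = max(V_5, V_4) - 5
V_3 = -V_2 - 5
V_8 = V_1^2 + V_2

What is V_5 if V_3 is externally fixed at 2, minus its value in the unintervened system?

-6

do(V_3=2) replaces the equation V_3 = -V_2 - 5 with the constant V_3 = 2.
V_4 = max(V_2, V_3) - 3  [with V_2=-1, V_3=2]  = -1
V_5 = -2V_4 - 2  [with V_4=-1]  = 0
Without intervention: V_3 = -V_2 - 5  [with V_2=-1]  = -4; V_4 = max(V_2, V_3) - 3  [with V_2=-1, V_3=-4]  = -4; V_5 = -2V_4 - 2  [with V_4=-4]  = 6.
Change = 0 − 6 = -6.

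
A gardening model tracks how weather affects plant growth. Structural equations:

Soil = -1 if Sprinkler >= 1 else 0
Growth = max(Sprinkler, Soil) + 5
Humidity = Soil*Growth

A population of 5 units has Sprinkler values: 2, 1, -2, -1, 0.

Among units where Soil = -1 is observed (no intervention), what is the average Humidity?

Conditioning on Soil=-1 selects the 2 unit(s) with Sprinkler ∈ {2, 1}. Their Humidity values: -7, -6. Mean = -6.5.

-6.5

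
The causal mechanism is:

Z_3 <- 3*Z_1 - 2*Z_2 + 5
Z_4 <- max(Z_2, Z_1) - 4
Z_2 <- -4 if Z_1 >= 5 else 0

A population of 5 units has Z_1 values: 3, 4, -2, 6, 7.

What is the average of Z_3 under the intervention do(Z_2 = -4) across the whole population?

23.8

do(Z_2=-4) breaks Z_2's dependence on Z_1. With Z_2=-4 fixed, Z_3 across the units is 22, 25, 7, 31, 34, mean 23.8.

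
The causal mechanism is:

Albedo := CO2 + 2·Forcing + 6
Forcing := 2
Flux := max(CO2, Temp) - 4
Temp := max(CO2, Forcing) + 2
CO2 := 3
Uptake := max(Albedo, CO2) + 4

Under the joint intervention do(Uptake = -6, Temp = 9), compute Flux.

5

Under do(Uptake = -6, Temp = 9), each intervened variable's structural equation is replaced by its fixed value.
Flux = max(CO2, Temp) - 4  [with CO2=3, Temp=9]  = 5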